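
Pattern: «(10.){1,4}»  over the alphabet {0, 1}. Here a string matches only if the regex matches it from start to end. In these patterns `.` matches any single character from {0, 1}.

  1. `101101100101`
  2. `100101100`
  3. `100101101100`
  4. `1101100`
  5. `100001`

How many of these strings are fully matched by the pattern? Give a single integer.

1 → match
2 → match
3 → match
4 → no match — must start with `10`
5 → no match
Total matched: 3

3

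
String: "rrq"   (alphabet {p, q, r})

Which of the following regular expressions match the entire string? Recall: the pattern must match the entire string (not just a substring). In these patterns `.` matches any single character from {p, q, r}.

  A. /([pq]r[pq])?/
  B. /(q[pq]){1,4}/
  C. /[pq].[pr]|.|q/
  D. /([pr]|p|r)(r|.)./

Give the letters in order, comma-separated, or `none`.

D

A → no match
B → no match — must start with "q"
C → no match
D → match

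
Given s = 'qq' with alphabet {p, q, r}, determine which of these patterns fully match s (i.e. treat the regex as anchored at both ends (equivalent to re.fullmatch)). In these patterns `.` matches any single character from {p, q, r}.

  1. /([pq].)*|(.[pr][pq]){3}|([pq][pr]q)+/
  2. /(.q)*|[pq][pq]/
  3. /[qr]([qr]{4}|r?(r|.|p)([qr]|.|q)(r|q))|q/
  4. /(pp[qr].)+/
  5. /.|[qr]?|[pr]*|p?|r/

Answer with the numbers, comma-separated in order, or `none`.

1 → match
2 → match
3 → no match
4 → no match — must start with 'pp'
5 → no match

1, 2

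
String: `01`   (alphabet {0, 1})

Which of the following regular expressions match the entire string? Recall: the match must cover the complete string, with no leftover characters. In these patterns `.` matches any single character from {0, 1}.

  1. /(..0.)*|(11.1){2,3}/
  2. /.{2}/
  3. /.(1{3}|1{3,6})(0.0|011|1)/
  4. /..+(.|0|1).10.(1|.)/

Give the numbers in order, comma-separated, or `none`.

1 → no match
2 → match
3 → no match
4 → no match

2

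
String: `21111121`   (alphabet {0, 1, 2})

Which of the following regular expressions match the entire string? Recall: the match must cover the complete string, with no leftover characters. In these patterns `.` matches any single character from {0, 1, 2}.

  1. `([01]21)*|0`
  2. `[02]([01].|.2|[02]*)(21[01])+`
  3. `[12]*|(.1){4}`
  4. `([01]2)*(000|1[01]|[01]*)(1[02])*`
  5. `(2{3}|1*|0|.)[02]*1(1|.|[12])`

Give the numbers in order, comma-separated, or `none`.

3

1 → no match
2 → no match
3 → match
4 → no match
5 → no match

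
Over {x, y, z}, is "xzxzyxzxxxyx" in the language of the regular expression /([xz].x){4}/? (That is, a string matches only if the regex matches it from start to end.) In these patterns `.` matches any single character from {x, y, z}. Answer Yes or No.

Yes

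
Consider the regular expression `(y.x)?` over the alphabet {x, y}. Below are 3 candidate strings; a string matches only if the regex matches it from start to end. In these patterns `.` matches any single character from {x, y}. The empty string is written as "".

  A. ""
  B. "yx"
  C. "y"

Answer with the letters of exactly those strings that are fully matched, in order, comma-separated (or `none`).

A

A. "" → match
B. "yx" → no match
C. "y" → no match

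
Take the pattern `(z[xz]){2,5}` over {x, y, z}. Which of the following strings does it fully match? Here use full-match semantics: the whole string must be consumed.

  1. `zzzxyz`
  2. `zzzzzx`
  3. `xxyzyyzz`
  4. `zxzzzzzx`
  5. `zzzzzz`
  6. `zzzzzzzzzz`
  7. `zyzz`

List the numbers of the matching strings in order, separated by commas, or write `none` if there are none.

1 → no match
2 → match
3 → no match — must start with `z`
4 → match
5 → match
6 → match
7 → no match

2, 4, 5, 6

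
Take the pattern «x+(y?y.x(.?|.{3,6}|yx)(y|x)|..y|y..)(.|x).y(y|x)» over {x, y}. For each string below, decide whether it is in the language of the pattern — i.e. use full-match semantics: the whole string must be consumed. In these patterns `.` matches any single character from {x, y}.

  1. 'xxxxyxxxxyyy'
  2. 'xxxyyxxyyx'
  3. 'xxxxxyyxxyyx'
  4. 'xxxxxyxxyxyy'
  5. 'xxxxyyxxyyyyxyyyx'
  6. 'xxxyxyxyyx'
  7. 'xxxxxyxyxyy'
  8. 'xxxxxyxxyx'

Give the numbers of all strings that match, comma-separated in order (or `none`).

1, 2, 3, 4, 5, 6, 8

1. 'xxxxyxxxxyyy' → match
2. 'xxxyyxxyyx' → match
3. 'xxxxxyyxxyyx' → match
4. 'xxxxxyxxyxyy' → match
5 → match
6. 'xxxyxyxyyx' → match
7. 'xxxxxyxyxyy' → no match
8. 'xxxxxyxxyx' → match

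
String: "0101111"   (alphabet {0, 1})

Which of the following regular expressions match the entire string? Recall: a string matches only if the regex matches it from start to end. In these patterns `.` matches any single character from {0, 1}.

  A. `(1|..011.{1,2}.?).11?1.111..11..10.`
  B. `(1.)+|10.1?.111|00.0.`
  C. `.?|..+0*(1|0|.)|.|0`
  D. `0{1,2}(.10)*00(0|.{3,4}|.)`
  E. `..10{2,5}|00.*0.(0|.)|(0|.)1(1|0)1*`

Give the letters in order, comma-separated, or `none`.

A → no match
B → no match
C → match
D → no match
E → match

C, E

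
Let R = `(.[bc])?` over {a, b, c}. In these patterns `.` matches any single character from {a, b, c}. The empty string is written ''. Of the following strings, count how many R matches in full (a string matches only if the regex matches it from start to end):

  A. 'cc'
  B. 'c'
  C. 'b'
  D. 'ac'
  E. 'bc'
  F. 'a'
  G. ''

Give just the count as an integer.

A. 'cc' → match
B. 'c' → no match
C. 'b' → no match
D. 'ac' → match
E. 'bc' → match
F. 'a' → no match
G. '' → match
Total matched: 4

4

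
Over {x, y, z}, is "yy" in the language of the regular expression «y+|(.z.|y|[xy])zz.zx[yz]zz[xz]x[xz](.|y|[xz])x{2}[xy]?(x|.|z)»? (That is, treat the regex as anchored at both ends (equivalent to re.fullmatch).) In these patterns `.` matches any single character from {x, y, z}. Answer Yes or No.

Yes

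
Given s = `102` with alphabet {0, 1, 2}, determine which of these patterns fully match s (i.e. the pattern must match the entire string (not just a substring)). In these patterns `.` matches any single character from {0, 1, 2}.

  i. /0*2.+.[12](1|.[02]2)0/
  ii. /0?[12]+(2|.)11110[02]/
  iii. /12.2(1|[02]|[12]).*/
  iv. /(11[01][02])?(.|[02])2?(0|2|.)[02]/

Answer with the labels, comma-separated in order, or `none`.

iv

i → no match — must end with `0`
ii → no match
iii → no match — must start with `12`
iv → match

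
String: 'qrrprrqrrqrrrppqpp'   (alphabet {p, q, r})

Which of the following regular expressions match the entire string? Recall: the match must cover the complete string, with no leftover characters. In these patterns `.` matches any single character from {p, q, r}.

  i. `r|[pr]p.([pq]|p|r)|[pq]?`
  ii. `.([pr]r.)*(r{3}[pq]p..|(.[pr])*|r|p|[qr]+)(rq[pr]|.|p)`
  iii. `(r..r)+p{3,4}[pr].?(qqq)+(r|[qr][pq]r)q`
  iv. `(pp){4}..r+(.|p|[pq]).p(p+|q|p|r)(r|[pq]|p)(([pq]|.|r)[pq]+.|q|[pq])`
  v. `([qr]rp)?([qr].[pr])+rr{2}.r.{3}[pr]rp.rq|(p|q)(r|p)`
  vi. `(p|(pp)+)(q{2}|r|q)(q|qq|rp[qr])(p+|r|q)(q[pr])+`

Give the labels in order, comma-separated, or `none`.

i → no match
ii → match
iii → no match — must start with 'r'
iv → no match — must start with 'pp'
v → no match
vi → no match

ii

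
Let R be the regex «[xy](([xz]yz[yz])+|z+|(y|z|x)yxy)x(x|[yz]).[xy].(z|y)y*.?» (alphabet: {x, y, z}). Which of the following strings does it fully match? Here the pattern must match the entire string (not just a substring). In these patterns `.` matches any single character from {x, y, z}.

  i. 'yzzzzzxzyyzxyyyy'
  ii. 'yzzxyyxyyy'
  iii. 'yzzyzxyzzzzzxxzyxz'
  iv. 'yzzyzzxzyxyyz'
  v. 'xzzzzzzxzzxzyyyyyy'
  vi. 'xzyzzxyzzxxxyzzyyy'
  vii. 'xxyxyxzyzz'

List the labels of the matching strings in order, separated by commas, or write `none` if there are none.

i → no match
ii → match
iii → no match
iv → no match
v → match
vi → match
vii → no match

ii, v, vi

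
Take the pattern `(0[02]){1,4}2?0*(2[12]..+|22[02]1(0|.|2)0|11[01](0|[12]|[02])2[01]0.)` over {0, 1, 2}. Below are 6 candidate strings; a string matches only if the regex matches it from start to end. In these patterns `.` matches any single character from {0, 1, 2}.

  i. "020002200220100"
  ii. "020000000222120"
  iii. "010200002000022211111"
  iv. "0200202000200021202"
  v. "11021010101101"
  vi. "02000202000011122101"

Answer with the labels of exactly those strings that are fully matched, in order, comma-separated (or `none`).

i → match
ii → match
iii → no match
iv → no match
v → no match — must start with "0"
vi → match

i, ii, vi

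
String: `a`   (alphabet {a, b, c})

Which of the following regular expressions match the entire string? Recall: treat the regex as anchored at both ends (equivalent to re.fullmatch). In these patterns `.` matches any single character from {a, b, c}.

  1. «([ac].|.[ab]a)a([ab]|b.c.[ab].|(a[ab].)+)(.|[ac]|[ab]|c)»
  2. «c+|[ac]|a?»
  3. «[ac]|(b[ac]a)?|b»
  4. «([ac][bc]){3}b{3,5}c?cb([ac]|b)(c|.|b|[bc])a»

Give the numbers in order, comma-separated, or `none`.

1 → no match
2 → match
3 → match
4 → no match

2, 3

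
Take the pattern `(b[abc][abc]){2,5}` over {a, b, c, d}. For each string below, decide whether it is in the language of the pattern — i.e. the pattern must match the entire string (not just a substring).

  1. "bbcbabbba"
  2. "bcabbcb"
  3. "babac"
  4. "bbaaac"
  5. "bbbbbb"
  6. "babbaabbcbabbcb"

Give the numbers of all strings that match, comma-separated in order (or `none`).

1, 5, 6

1 → match
2 → no match
3 → no match
4 → no match
5 → match
6 → match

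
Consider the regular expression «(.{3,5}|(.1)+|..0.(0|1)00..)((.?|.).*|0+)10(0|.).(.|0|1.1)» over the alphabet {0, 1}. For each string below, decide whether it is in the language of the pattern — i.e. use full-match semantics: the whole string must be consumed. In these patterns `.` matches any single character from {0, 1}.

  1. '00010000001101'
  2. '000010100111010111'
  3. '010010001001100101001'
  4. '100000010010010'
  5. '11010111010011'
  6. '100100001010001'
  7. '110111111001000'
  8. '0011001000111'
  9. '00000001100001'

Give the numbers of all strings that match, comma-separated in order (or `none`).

2, 4, 5, 6, 8

1 → no match
2 → match
3 → no match
4 → match
5 → match
6 → match
7 → no match
8 → match
9 → no match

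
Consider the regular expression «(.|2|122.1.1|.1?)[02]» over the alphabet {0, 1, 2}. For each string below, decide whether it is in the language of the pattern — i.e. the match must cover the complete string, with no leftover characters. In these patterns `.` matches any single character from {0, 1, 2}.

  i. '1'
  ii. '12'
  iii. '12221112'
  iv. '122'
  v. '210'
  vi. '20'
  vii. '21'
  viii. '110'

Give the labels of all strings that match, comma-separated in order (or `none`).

i → no match
ii → match
iii → match
iv → no match
v → match
vi → match
vii → no match
viii → match

ii, iii, v, vi, viii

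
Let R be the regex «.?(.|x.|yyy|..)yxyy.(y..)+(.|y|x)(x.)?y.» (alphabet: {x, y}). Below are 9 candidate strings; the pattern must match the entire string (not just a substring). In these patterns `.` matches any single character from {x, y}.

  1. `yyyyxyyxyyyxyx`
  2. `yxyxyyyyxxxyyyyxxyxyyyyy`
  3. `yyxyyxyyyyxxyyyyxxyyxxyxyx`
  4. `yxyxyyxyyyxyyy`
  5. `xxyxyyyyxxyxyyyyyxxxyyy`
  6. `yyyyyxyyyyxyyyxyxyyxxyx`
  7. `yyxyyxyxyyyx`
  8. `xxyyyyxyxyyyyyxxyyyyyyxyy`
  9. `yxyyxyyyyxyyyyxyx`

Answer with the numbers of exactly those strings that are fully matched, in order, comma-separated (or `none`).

1 → match
2 → no match
3 → no match
4 → no match
5 → no match
6 → match
7 → match
8 → no match
9 → match

1, 6, 7, 9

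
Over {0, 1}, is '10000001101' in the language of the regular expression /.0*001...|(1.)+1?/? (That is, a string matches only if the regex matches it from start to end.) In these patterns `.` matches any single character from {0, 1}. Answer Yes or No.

Yes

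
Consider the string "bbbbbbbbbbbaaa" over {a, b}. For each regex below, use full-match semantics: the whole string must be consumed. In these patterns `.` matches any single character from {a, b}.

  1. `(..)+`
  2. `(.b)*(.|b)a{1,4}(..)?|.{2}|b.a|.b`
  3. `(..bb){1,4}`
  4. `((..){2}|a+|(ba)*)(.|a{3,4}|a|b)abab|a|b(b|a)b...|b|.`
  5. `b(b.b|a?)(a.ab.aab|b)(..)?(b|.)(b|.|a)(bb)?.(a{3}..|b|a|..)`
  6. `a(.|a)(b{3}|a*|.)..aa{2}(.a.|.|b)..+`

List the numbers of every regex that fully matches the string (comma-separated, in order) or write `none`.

1 → match
2 → match
3 → no match — must end with "bb"
4 → no match
5 → match
6 → no match — must start with "a"

1, 2, 5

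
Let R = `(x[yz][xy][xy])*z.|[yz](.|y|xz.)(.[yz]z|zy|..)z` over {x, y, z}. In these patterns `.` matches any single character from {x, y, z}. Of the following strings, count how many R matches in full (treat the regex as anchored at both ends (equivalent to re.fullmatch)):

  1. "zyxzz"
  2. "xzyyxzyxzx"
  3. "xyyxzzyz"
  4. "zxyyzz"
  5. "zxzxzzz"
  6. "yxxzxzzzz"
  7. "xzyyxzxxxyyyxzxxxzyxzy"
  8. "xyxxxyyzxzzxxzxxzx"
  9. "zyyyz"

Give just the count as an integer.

1 → match
2 → match
3 → no match
4 → match
5 → match
6 → no match
7 → match
8 → no match
9 → match
Total matched: 6

6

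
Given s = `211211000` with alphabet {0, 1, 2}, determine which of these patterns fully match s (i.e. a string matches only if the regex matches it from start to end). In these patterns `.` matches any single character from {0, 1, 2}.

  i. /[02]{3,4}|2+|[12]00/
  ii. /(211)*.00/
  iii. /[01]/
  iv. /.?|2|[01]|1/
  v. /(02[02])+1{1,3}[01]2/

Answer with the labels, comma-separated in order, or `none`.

ii

i → no match
ii → match
iii → no match
iv → no match
v → no match — must start with `02`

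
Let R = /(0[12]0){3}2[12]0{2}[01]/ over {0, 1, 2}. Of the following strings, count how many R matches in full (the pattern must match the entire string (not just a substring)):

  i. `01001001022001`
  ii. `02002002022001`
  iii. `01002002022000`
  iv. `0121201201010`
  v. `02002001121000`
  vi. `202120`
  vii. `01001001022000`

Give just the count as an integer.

i → match
ii → match
iii → match
iv → no match
v → no match
vi → no match — must start with `0`
vii → match
Total matched: 4

4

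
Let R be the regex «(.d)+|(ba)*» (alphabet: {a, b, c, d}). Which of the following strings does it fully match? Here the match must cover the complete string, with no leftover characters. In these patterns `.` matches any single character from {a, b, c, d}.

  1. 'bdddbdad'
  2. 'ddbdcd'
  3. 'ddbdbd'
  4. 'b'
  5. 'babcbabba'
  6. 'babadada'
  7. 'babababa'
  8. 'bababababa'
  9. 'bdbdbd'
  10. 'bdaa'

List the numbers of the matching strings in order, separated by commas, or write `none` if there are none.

1, 2, 3, 7, 8, 9

1 → match
2 → match
3 → match
4 → no match
5 → no match
6 → no match
7 → match
8 → match
9 → match
10 → no match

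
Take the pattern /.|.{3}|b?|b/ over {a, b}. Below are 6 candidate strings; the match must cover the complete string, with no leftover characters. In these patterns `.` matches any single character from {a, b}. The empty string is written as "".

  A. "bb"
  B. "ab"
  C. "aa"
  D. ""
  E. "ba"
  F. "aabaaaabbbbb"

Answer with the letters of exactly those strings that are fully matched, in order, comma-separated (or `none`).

D

A → no match
B → no match
C → no match
D → match
E → no match
F → no match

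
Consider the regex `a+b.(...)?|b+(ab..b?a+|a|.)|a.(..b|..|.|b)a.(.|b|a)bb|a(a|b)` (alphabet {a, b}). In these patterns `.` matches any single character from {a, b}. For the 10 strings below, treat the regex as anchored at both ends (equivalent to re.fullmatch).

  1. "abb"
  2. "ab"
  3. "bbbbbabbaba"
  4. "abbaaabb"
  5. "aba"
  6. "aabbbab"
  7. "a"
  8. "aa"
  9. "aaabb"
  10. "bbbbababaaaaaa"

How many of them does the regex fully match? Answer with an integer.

9

1 → match
2 → match
3 → match
4 → match
5 → match
6 → match
7 → no match
8 → match
9 → match
10 → match
Total matched: 9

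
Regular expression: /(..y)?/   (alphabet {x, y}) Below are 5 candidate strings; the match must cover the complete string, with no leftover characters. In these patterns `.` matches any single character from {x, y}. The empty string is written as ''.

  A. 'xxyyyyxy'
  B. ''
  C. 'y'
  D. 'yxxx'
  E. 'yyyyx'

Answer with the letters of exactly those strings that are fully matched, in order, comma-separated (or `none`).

A → no match
B → match
C → no match
D → no match
E → no match

B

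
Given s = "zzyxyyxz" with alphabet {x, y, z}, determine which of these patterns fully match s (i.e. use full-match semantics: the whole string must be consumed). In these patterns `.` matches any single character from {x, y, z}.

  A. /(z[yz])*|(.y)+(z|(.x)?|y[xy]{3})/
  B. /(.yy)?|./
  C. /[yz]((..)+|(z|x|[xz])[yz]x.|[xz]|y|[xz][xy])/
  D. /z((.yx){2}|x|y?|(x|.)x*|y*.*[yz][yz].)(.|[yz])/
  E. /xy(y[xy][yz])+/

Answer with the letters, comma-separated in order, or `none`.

A → no match
B → no match
C → no match
D → match
E → no match — must start with "xyy"

D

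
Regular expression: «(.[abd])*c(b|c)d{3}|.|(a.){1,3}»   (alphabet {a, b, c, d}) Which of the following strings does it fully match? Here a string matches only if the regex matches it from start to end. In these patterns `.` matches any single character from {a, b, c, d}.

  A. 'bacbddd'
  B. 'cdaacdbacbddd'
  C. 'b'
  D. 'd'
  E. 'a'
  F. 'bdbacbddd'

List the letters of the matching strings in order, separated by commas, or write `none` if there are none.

A → match
B → match
C → match
D → match
E → match
F → match

A, B, C, D, E, F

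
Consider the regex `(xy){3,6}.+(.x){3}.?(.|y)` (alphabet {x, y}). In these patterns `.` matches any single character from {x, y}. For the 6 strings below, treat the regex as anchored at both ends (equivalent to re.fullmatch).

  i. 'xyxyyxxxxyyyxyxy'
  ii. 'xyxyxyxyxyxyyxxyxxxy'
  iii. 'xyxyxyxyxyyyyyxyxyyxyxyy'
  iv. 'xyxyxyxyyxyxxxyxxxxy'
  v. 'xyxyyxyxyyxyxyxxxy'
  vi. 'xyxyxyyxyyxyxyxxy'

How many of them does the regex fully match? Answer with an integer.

i → no match
ii → match
iii → no match
iv → match
v → no match
vi → match
Total matched: 3

3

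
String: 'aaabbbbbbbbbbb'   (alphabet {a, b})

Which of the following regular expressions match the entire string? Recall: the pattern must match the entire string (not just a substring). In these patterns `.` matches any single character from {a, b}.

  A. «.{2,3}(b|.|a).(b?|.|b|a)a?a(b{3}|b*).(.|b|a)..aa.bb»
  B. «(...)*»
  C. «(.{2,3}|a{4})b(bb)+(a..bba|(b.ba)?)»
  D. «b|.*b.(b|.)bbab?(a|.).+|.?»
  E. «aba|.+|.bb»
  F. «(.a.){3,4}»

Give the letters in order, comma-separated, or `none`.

C, E

A → no match
B → no match
C → match
D → no match
E → match
F → no match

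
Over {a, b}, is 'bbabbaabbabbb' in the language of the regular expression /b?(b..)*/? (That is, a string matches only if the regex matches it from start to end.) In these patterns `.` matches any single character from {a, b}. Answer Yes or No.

Yes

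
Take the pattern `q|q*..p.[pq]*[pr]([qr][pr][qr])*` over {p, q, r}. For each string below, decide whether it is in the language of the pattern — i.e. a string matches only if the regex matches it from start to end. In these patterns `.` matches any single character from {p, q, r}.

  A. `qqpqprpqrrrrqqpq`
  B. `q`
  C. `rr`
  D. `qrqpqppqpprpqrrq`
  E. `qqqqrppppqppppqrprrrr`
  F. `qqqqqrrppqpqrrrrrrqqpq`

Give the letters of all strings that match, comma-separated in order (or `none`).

A → match
B → match
C → no match
D → match
E → no match
F → match

A, B, D, F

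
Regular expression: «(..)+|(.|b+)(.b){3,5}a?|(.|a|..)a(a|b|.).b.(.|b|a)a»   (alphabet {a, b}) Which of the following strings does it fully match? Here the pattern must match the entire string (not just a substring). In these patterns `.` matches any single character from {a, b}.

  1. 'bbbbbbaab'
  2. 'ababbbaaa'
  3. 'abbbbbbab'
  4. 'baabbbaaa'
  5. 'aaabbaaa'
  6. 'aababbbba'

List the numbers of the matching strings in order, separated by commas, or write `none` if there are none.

1. 'bbbbbbaab' → no match
2. 'ababbbaaa' → match
3. 'abbbbbbab' → match
4. 'baabbbaaa' → match
5. 'aaabbaaa' → match
6. 'aababbbba' → no match

2, 3, 4, 5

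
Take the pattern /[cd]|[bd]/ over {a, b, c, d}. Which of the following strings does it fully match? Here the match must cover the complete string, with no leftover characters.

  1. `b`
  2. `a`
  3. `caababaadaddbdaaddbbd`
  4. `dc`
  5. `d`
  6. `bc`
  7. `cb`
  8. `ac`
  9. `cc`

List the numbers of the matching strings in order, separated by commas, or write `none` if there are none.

1. `b` → match
2. `a` → no match
3 → no match
4. `dc` → no match
5. `d` → match
6. `bc` → no match
7. `cb` → no match
8. `ac` → no match
9. `cc` → no match

1, 5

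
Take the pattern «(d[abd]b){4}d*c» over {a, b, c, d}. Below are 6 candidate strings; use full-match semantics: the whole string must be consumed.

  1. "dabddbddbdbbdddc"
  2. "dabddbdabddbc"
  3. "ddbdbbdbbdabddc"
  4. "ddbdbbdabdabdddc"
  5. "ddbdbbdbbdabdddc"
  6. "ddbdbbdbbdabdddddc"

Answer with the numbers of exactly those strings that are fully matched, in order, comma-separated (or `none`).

1, 2, 3, 4, 5, 6

1 → match
2 → match
3 → match
4 → match
5 → match
6 → match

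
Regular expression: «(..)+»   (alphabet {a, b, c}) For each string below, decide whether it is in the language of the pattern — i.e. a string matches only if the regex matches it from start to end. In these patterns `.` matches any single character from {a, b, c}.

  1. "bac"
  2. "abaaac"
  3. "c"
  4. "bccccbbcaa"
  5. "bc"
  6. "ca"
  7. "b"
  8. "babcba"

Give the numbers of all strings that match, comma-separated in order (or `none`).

2, 4, 5, 6, 8

1. "bac" → no match
2. "abaaac" → match
3. "c" → no match
4. "bccccbbcaa" → match
5. "bc" → match
6. "ca" → match
7. "b" → no match
8. "babcba" → match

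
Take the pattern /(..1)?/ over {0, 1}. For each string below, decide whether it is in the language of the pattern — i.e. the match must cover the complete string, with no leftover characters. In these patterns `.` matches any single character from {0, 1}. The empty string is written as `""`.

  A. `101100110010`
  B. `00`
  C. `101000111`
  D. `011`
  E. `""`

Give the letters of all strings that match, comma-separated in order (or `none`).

D, E

A → no match
B → no match
C → no match
D → match
E → match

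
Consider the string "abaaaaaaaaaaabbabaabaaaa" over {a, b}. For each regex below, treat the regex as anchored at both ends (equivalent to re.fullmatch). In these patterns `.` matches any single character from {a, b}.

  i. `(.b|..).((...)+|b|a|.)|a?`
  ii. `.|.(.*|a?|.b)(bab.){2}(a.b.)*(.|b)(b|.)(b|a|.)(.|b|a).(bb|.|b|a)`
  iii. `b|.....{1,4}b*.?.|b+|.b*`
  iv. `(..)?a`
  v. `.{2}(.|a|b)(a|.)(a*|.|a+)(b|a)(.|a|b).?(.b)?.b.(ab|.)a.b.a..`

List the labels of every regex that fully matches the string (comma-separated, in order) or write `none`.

i → match
ii → no match
iii → no match
iv → no match
v → match

i, v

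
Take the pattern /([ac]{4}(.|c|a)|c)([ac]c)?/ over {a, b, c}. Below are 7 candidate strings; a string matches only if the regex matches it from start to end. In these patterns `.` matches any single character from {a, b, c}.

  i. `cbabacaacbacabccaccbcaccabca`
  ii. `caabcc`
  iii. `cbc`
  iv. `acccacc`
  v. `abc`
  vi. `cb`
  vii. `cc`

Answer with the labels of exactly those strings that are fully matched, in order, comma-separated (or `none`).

iv

i → no match
ii. `caabcc` → no match
iii. `cbc` → no match
iv. `acccacc` → match
v. `abc` → no match
vi. `cb` → no match
vii. `cc` → no match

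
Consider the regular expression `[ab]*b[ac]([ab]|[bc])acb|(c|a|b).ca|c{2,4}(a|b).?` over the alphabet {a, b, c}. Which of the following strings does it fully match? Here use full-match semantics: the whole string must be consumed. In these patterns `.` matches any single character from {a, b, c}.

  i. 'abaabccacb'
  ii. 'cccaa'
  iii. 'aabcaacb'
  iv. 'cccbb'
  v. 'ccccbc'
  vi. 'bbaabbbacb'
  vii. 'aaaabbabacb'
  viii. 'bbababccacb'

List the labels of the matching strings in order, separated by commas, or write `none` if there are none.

i, ii, iii, iv, v, vii, viii

i → match
ii → match
iii → match
iv → match
v → match
vi → no match
vii → match
viii → match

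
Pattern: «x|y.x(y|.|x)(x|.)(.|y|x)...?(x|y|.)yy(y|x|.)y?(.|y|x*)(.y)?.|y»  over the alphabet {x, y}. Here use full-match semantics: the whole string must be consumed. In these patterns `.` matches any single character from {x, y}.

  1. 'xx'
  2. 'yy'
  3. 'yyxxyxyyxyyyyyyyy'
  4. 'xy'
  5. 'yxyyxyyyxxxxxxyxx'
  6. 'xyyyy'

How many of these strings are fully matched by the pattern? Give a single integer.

1

1 → no match
2 → no match
3 → match
4 → no match
5 → no match
6 → no match
Total matched: 1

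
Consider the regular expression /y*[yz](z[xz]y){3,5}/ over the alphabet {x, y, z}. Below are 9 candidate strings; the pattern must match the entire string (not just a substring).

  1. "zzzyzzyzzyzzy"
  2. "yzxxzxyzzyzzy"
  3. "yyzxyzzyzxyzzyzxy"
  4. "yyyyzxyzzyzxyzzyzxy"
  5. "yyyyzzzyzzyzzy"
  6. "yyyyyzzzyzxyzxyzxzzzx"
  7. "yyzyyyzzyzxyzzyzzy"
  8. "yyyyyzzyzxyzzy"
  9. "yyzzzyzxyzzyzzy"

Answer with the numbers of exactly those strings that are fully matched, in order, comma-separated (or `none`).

1, 3, 4, 5, 8, 9

1 → match
2 → no match
3 → match
4 → match
5 → match
6 → no match — must end with "y"
7 → no match
8 → match
9 → match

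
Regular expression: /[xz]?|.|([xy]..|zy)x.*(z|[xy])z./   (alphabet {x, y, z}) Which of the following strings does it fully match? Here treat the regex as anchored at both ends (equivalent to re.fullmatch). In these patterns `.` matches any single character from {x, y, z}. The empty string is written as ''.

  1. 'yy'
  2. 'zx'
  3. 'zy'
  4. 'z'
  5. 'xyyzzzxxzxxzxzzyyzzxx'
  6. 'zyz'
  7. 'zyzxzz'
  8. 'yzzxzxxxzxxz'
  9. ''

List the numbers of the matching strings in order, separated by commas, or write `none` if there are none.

4, 9

1 → no match
2 → no match
3 → no match
4 → match
5 → no match
6 → no match
7 → no match
8 → no match
9 → match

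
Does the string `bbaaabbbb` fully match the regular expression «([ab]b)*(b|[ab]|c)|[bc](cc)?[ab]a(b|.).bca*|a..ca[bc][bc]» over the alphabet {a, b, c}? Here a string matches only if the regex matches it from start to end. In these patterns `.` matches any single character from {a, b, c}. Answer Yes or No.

No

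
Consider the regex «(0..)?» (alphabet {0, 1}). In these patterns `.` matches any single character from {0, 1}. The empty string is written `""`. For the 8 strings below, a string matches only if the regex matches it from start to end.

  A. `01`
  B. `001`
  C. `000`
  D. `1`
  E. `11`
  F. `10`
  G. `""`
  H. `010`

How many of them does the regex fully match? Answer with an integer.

A. `01` → no match
B. `001` → match
C. `000` → match
D. `1` → no match
E. `11` → no match
F. `10` → no match
G. `""` → match
H. `010` → match
Total matched: 4

4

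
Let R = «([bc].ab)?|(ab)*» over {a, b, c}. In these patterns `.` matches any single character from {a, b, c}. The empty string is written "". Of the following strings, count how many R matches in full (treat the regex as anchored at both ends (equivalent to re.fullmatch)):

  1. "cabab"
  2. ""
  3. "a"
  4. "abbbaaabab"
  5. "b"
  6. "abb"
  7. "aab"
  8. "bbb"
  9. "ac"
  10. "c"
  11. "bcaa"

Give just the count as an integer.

1 → no match
2 → match
3 → no match
4 → no match
5 → no match
6 → no match
7 → no match
8 → no match
9 → no match
10 → no match
11 → no match
Total matched: 1

1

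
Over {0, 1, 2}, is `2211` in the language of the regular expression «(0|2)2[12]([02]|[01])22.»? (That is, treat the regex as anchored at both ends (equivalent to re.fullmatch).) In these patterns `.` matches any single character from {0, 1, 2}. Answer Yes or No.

No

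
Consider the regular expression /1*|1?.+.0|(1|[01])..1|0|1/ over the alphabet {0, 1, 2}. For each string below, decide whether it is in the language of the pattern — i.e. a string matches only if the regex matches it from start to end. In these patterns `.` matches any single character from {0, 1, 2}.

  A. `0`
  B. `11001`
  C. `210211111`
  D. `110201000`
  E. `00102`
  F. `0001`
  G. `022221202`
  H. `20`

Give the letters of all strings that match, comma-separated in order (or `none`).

A, D, F

A. `0` → match
B. `11001` → no match
C. `210211111` → no match
D. `110201000` → match
E. `00102` → no match
F. `0001` → match
G. `022221202` → no match
H. `20` → no match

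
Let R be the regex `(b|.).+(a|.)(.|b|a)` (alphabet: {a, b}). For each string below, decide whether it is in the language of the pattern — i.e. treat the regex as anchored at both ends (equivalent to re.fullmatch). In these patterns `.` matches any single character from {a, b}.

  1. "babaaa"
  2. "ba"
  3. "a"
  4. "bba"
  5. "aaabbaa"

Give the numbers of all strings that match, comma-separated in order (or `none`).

1, 5

1 → match
2 → no match
3 → no match
4 → no match
5 → match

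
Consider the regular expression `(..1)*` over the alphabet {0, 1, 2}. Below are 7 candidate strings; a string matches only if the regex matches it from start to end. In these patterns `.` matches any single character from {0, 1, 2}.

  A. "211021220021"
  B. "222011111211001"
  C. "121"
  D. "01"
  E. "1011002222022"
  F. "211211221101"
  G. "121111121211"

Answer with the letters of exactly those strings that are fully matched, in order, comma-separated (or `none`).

C, F, G

A → no match
B → no match
C → match
D → no match
E → no match
F → match
G → match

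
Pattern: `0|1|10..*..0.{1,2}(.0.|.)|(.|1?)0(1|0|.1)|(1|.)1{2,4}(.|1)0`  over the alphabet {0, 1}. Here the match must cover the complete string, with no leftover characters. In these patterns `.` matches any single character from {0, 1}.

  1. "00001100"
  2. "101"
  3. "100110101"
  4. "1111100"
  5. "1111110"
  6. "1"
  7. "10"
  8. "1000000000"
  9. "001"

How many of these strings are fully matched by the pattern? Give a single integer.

1. "00001100" → no match
2. "101" → match
3. "100110101" → match
4. "1111100" → match
5. "1111110" → match
6. "1" → match
7. "10" → no match
8. "1000000000" → match
9. "001" → match
Total matched: 7

7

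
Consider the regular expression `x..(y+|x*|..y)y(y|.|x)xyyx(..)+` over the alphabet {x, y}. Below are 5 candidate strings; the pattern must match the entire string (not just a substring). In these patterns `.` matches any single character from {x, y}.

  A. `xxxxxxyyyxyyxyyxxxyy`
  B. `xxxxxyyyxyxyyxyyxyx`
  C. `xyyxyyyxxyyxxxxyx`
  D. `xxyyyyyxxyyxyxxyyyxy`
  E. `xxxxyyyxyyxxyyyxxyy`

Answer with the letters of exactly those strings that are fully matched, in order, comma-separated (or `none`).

A → no match
B → no match
C → no match
D → match
E → no match

D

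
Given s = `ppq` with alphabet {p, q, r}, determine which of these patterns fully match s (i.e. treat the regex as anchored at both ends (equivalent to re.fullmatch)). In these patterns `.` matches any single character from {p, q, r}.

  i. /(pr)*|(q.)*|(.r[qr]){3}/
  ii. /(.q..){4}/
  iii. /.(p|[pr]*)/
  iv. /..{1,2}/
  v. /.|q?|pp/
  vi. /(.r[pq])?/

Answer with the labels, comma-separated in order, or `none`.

iv

i → no match
ii → no match
iii → no match
iv → match
v → no match
vi → no match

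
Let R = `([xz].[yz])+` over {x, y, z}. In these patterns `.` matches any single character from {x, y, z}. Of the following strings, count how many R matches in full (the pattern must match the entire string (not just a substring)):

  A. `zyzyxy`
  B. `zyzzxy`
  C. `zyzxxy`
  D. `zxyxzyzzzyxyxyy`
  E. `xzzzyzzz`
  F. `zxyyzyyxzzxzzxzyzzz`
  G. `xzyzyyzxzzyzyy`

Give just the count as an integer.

A → no match
B → match
C → match
D → no match
E → no match
F → no match
G → no match
Total matched: 2

2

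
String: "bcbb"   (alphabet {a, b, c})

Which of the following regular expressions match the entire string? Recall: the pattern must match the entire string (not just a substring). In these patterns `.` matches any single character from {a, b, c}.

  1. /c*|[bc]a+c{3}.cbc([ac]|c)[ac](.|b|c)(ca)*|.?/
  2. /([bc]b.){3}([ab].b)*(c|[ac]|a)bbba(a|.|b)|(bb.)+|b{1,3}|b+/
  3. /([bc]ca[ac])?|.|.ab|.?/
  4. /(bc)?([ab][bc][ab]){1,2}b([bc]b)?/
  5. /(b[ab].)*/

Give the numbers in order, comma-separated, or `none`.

4

1 → no match
2 → no match
3 → no match
4 → match
5 → no match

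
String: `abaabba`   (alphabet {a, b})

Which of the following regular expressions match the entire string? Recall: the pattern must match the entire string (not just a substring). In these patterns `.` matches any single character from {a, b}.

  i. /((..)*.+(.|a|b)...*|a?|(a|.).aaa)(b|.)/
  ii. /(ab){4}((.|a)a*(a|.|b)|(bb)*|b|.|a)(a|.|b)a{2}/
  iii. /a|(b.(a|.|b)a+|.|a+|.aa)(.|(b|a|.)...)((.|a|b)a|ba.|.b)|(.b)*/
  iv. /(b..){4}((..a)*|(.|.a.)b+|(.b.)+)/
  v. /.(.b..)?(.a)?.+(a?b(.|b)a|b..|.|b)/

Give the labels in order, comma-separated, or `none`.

i → match
ii → no match
iii → match
iv → no match — must start with `b`
v → match

i, iii, v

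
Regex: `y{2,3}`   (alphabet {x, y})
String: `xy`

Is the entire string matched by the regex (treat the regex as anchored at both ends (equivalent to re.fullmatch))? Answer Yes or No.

No

Every match must start with `y`, but `xy` does not.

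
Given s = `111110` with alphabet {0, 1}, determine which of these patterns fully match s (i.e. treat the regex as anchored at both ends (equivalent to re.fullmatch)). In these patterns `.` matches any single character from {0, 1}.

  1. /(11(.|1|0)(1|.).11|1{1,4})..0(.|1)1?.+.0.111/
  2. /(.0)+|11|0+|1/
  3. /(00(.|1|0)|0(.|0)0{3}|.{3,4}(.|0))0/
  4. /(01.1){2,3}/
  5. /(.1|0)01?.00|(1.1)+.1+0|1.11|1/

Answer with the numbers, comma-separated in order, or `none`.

1 → no match — must end with `111`
2 → no match
3 → match
4 → no match — must start with `01`
5 → match

3, 5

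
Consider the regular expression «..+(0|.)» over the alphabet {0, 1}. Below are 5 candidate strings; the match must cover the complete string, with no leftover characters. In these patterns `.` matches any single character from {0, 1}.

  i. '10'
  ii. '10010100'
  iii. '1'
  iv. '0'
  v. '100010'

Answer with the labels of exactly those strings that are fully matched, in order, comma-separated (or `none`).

i → no match
ii → match
iii → no match
iv → no match
v → match

ii, v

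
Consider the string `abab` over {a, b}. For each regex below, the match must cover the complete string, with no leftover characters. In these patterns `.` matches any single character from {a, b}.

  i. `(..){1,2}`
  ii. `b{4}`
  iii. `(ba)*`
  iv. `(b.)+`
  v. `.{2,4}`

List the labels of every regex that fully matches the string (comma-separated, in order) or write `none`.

i, v

i → match
ii → no match — must start with `b`
iii → no match
iv → no match — must start with `b`
v → match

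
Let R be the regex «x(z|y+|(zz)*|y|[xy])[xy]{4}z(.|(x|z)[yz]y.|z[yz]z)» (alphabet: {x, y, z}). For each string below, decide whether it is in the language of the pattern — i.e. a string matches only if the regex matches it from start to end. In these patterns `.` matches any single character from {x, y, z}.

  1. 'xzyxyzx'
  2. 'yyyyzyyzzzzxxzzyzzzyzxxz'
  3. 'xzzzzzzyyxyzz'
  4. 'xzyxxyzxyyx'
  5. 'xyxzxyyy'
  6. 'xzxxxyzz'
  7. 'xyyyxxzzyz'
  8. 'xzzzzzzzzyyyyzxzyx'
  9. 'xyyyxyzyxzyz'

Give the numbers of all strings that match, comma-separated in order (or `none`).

3, 4, 6, 7, 8

1. 'xzyxyzx' → no match
2 → no match — must start with 'x'
3 → match
4. 'xzyxxyzxyyx' → match
5. 'xyxzxyyy' → no match
6. 'xzxxxyzz' → match
7. 'xyyyxxzzyz' → match
8 → match
9. 'xyyyxyzyxzyz' → no match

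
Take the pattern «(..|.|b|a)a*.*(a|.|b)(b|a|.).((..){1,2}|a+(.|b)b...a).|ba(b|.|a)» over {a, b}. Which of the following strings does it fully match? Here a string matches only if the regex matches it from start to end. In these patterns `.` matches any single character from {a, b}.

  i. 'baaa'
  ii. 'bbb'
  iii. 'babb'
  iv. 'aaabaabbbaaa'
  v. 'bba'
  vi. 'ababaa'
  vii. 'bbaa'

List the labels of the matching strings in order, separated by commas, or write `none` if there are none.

i → no match
ii → no match
iii → no match
iv → match
v → no match
vi → no match
vii → no match

iv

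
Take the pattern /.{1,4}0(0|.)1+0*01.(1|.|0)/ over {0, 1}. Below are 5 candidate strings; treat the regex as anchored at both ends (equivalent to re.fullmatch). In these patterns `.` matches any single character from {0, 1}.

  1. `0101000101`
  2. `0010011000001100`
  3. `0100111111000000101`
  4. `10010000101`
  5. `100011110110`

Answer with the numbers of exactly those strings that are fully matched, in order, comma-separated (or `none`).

3, 4, 5

1. `0101000101` → no match
2 → no match
3 → match
4. `10010000101` → match
5. `100011110110` → match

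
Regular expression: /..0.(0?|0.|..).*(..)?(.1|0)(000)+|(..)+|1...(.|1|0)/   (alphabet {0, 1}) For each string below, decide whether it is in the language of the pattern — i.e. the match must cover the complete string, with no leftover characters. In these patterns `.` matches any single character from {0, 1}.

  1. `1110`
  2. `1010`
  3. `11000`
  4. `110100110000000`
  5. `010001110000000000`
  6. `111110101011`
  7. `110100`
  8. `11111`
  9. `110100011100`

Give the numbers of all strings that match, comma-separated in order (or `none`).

1, 2, 3, 4, 5, 6, 7, 8, 9

1 → match
2 → match
3 → match
4 → match
5 → match
6 → match
7 → match
8 → match
9 → match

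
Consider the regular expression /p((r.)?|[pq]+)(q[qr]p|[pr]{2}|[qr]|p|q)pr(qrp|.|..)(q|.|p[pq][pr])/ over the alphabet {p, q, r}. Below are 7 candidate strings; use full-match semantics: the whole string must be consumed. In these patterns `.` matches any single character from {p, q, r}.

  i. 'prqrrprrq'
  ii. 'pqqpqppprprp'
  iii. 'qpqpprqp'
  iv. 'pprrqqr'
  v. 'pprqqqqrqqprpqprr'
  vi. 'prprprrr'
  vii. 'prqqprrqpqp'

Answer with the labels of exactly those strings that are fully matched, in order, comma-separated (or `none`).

i → match
ii → match
iii → no match — must start with 'p'
iv → no match
v → no match
vi → match
vii → match

i, ii, vi, vii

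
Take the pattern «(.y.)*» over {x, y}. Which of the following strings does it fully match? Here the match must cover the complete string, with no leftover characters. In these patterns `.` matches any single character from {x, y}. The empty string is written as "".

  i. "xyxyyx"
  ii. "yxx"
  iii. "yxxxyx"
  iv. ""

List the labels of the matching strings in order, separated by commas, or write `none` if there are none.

i → match
ii → no match
iii → no match
iv → match

i, iv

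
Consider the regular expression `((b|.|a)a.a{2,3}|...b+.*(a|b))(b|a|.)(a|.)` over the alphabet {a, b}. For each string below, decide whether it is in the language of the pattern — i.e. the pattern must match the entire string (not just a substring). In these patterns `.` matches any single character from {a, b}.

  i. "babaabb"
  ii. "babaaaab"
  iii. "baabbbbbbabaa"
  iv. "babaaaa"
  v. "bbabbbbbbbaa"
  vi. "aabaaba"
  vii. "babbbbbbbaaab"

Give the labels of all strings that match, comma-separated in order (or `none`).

i → match
ii → match
iii → match
iv → match
v → match
vi → match
vii → match

i, ii, iii, iv, v, vi, vii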